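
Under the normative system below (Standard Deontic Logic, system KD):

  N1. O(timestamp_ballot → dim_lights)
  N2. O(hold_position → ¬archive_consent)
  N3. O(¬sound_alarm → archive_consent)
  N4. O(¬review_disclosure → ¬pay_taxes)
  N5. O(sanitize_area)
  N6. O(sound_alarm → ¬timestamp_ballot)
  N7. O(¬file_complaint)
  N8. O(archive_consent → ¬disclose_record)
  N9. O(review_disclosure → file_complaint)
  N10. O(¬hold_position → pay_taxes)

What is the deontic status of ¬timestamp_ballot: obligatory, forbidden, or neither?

Premise 7 states O(¬file_complaint) outright.
Premise 9 is O(review_disclosure → file_complaint); contrapositively O(¬file_complaint → ¬review_disclosure). Since O(¬file_complaint) holds, K gives O(¬review_disclosure).
From O(¬review_disclosure) and premise 4, O(¬review_disclosure → ¬pay_taxes), we obtain O(¬pay_taxes).
Premise 10 is O(¬hold_position → pay_taxes); contrapositively O(¬pay_taxes → hold_position). Since O(¬pay_taxes) holds, K gives O(hold_position).
From O(hold_position) and premise 2, O(hold_position → ¬archive_consent), we obtain O(¬archive_consent).
Premise 3 is O(¬sound_alarm → archive_consent); contrapositively O(¬archive_consent → sound_alarm). Since O(¬archive_consent) holds, K gives O(sound_alarm).
Premise 6 is O(sound_alarm → ¬timestamp_ballot); since O(sound_alarm), deontic closure gives O(¬timestamp_ballot).
Premises 1, 5, 8 do not contribute to this derivation.
Hence ¬timestamp_ballot is obligatory.

Obligatory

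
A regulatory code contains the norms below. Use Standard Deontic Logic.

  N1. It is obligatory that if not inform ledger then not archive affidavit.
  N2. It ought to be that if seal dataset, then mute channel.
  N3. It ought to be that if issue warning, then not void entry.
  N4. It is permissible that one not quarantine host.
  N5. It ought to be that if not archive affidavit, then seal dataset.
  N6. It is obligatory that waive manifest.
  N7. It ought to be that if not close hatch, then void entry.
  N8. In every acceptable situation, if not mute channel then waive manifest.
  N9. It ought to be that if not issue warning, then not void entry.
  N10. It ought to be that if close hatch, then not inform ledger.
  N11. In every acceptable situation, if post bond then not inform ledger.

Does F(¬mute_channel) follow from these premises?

Yes

Premises 3 and 9 are O(issue_warning → ¬void_entry) and O(¬issue_warning → ¬void_entry); every ideal world satisfies issue_warning or ¬issue_warning, so in either case ¬void_entry holds — hence O(¬void_entry).
Premise 7 is O(¬close_hatch → void_entry); contrapositively O(¬void_entry → close_hatch). Since O(¬void_entry) holds, K gives O(close_hatch).
With premise 10, O(close_hatch → ¬inform_ledger), the K-axiom yields O(¬inform_ledger).
Applying K to premise 1 (O(¬inform_ledger → ¬archive_affidavit)) and O(¬inform_ledger) yields O(¬archive_affidavit).
Premise 5 is O(¬archive_affidavit → seal_dataset); since O(¬archive_affidavit), deontic closure gives O(seal_dataset).
With premise 2, O(seal_dataset → mute_channel), the K-axiom yields O(mute_channel).
Premises 4, 6, 8, 11 do not contribute to this derivation.
So O(mute_channel) holds, i.e. F(¬mute_channel). The claim follows.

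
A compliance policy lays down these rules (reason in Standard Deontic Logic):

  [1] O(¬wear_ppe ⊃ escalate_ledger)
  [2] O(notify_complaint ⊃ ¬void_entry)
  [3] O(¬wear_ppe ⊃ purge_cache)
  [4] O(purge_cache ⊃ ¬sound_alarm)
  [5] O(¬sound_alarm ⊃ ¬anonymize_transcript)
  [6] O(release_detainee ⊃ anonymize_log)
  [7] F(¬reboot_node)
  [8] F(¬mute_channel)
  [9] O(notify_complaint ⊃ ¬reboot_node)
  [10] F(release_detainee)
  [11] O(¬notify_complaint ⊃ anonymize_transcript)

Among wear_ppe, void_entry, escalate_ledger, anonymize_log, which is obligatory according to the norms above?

Premise 7 is F(¬reboot_node), i.e. O(reboot_node).
Premise 9, O(notify_complaint ⊃ ¬reboot_node), contraposes to O(reboot_node ⊃ ¬notify_complaint); with O(reboot_node) we get O(¬notify_complaint).
With premise 11, O(¬notify_complaint ⊃ anonymize_transcript), the K-axiom yields O(anonymize_transcript).
The contrapositive of premise 5 (O(¬sound_alarm ⊃ ¬anonymize_transcript)) is O(anonymize_transcript ⊃ sound_alarm), and O(anonymize_transcript) is already established, so O(sound_alarm).
Premise 4, O(purge_cache ⊃ ¬sound_alarm), contraposes to O(sound_alarm ⊃ ¬purge_cache); with O(sound_alarm) we get O(¬purge_cache).
The contrapositive of premise 3 (O(¬wear_ppe ⊃ purge_cache)) is O(¬purge_cache ⊃ wear_ppe), and O(¬purge_cache) is already established, so O(wear_ppe).
So O(wear_ppe) holds — wear_ppe is obligatory. None of the other listed options is made obligatory by any chain of premises.

wear_ppe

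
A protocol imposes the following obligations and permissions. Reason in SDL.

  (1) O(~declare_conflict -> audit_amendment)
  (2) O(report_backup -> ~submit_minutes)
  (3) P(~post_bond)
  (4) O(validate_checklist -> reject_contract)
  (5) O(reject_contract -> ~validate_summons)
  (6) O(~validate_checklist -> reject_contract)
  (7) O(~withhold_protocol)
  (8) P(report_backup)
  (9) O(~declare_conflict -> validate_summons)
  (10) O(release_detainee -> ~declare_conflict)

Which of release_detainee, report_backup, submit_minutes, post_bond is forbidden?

release_detainee

Premises 4 and 6 are O(validate_checklist -> reject_contract) and O(~validate_checklist -> reject_contract); every ideal world satisfies validate_checklist or ~validate_checklist, so in either case reject_contract holds — hence O(reject_contract).
With premise 5, O(reject_contract -> ~validate_summons), the K-axiom yields O(~validate_summons).
Premise 9 is O(~declare_conflict -> validate_summons); contrapositively O(~validate_summons -> declare_conflict). Since O(~validate_summons) holds, K gives O(declare_conflict).
The contrapositive of premise 10 (O(release_detainee -> ~declare_conflict)) is O(declare_conflict -> ~release_detainee), and O(declare_conflict) is already established, so O(~release_detainee).
So O(~release_detainee) holds, i.e. release_detainee is forbidden. None of the other listed options is forbidden under the premises.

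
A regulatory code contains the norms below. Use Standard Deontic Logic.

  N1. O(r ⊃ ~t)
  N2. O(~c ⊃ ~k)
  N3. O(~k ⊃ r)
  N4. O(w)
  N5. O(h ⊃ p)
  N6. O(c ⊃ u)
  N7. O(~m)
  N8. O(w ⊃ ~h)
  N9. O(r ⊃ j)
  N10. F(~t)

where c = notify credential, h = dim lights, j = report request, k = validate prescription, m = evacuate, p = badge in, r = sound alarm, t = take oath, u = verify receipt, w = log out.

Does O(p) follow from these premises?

Premise 5 is O(h ⊃ p), but O(h) is not derivable from the premises, so it does not yield O(p).
No other premise forces O(p). An ideal world satisfying every premise can still have p false, so O(p) is not derivable.

No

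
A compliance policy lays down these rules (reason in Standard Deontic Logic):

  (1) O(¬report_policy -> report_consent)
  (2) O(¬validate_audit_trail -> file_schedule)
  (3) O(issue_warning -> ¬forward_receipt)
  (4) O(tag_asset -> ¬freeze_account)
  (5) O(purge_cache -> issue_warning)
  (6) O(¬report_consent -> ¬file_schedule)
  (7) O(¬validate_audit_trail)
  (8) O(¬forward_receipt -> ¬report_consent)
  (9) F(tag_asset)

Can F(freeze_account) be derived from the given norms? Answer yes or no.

No

Premise 4 is O(tag_asset -> ¬freeze_account), but O(tag_asset) is not derivable from the premises, so it does not yield O(¬freeze_account).
No other premise forces O(¬freeze_account). An ideal world satisfying every premise can still have freeze_account true, so F(freeze_account) is not derivable.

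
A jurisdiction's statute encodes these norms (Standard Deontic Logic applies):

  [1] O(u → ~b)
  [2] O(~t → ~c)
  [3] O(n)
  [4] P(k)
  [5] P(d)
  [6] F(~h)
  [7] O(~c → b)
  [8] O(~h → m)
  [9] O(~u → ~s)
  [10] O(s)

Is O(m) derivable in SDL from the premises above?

No

Premise 8 is O(~h → m), but O(~h) is not derivable from the premises, so it does not yield O(m).
No other premise forces O(m). An ideal world satisfying every premise can still have m false, so O(m) is not derivable.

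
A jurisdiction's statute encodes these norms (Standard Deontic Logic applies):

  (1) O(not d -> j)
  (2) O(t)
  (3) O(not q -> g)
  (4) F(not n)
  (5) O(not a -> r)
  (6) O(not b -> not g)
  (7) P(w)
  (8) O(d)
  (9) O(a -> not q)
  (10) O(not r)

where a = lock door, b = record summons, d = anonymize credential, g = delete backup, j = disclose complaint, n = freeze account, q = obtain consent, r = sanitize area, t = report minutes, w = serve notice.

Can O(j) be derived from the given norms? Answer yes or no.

No

Premise 1 is O(not d -> j), but O(not d) is not derivable from the premises, so it does not yield O(j).
No other premise forces O(j). An ideal world satisfying every premise can still have j false, so O(j) is not derivable.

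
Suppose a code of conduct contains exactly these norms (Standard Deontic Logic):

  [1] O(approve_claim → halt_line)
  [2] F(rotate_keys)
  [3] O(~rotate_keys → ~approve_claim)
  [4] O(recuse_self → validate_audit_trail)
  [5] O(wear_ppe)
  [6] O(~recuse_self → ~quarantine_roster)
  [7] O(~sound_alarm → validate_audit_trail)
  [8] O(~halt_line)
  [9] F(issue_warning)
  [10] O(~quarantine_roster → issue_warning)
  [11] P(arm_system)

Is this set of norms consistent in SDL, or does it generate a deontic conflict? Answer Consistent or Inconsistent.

Premise 1 is O(approve_claim → halt_line), but O(approve_claim) is not derivable from the premises, so it does not yield O(halt_line).
So O(halt_line) is not derivable, and the apparent clash with O(~halt_line) does not arise.
A world satisfying every obligation exists (e.g. approve_claim=false, arm_system=false, halt_line=false, issue_warning=false, quarantine_roster=true, recuse_self=true, rotate_keys=false, sound_alarm=false, validate_audit_trail=true, wear_ppe=true); no atom is both obligatory and forbidden, so the set is consistent.

Consistent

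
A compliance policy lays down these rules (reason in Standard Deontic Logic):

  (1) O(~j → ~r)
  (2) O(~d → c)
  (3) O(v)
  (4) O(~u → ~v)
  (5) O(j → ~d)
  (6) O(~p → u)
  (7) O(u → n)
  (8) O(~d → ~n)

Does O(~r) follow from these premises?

From premise 3 we have O(v).
The contrapositive of premise 4 (O(~u → ~v)) is O(v → u), and O(v) is already established, so O(u).
Applying K to premise 7 (O(u → n)) and O(u) yields O(n).
Premise 8 is O(~d → ~n); contrapositively O(n → d). Since O(n) holds, K gives O(d).
Premise 5, O(j → ~d), contraposes to O(d → ~j); with O(d) we get O(~j).
Applying K to premise 1 (O(~j → ~r)) and O(~j) yields O(~r).
Premises 2, 6 do not contribute to this derivation.
So O(~r) follows.

Yes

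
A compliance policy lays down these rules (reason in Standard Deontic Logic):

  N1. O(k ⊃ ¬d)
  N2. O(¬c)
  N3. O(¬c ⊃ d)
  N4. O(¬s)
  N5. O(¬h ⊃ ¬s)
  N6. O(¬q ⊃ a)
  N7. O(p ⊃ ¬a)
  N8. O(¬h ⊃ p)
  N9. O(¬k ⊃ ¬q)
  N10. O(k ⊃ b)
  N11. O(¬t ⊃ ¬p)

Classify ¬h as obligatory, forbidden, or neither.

Forbidden

From premise 2 we have O(¬c).
With premise 3, O(¬c ⊃ d), the K-axiom yields O(d).
The contrapositive of premise 1 (O(k ⊃ ¬d)) is O(d ⊃ ¬k), and O(d) is already established, so O(¬k).
Premise 9 is O(¬k ⊃ ¬q); since O(¬k), deontic closure gives O(¬q).
From O(¬q) and premise 6, O(¬q ⊃ a), we obtain O(a).
Premise 7 is O(p ⊃ ¬a); contrapositively O(a ⊃ ¬p). Since O(a) holds, K gives O(¬p).
Premise 8 is O(¬h ⊃ p); contrapositively O(¬p ⊃ h). Since O(¬p) holds, K gives O(h).
Premises 4, 5, 10, 11 do not contribute to this derivation.
Thus O(h), which is F(¬h): ¬h is forbidden.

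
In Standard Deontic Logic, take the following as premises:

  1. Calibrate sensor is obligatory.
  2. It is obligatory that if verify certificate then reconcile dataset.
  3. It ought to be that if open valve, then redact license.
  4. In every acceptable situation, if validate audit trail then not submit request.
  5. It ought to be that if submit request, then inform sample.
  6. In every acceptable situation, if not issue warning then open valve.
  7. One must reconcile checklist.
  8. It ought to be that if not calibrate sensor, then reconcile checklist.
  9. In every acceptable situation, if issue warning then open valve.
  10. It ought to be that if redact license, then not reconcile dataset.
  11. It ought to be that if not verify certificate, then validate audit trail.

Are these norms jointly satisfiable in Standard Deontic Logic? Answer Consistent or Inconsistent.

Consistent

Premise 8 is O(¬calibrate_sensor → reconcile_checklist); even if O(reconcile_checklist) held, inferring O(¬calibrate_sensor) would be affirming the consequent — invalid.
So O(¬calibrate_sensor) is not derivable, and the apparent clash with O(calibrate_sensor) does not arise.
A world satisfying every obligation exists (e.g. calibrate_sensor=true, inform_sample=false, issue_warning=false, open_valve=true, reconcile_checklist=true, reconcile_dataset=false, redact_license=true, submit_request=false, validate_audit_trail=true, verify_certificate=false); no atom is both obligatory and forbidden, so the set is consistent.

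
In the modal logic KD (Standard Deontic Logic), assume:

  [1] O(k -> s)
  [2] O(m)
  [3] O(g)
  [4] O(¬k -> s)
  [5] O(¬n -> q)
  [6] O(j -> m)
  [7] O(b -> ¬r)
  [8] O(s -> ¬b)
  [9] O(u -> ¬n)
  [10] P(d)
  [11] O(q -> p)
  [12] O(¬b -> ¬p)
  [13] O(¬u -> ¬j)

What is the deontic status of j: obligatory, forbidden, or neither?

Premises 4 and 1 are O(¬k -> s) and O(k -> s); every ideal world satisfies ¬k or k, so in either case s holds — hence O(s).
Premise 8 is O(s -> ¬b); since O(s), deontic closure gives O(¬b).
With premise 12, O(¬b -> ¬p), the K-axiom yields O(¬p).
Premise 11 is O(q -> p); contrapositively O(¬p -> ¬q). Since O(¬p) holds, K gives O(¬q).
Premise 5 is O(¬n -> q); contrapositively O(¬q -> n). Since O(¬q) holds, K gives O(n).
Premise 9, O(u -> ¬n), contraposes to O(n -> ¬u); with O(n) we get O(¬u).
Applying K to premise 13 (O(¬u -> ¬j)) and O(¬u) yields O(¬j).
Premises 2, 3, 6, 7, 10 do not contribute to this derivation.
Thus O(¬j), which is F(j): j is forbidden.

Forbidden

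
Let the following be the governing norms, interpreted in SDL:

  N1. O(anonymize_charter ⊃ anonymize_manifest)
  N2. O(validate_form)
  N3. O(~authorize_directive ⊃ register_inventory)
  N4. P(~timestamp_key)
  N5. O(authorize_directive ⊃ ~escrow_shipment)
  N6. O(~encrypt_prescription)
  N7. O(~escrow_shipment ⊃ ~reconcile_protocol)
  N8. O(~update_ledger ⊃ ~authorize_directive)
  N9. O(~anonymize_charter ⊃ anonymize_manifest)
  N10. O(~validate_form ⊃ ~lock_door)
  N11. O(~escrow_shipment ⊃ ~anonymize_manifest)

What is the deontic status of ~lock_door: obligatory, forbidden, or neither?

Premise 10 is O(~validate_form ⊃ ~lock_door), but O(~validate_form) is not derivable from the premises, so it does not yield O(~lock_door).
No premise or chain of K-axiom applications forces O(~lock_door), and none forces O(lock_door). So ~lock_door is neither obligatory nor forbidden under these norms.

Neither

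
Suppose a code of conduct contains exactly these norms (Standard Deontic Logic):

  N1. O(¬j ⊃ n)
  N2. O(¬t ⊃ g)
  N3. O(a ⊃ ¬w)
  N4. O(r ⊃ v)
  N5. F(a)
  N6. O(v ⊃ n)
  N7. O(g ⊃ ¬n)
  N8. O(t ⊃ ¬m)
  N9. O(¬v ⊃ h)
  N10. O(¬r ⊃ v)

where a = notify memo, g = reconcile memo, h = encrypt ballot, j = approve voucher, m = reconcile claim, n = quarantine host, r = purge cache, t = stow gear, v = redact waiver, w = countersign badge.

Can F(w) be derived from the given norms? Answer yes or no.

No

Premise 3 is O(a ⊃ ¬w), but O(a) is not derivable from the premises, so it does not yield O(¬w).
No other premise forces O(¬w). An ideal world satisfying every premise can still have w true, so F(w) is not derivable.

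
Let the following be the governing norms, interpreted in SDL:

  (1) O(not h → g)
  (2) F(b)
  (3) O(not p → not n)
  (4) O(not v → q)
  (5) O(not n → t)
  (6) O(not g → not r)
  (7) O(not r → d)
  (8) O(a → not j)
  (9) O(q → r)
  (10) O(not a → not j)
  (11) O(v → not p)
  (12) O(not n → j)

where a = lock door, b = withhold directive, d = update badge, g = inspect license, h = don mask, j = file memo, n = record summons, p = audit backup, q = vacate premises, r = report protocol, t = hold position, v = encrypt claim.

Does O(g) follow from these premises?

Premises 8 and 10 are O(a → not j) and O(not a → not j); every ideal world satisfies a or not a, so in either case not j holds — hence O(not j).
Premise 12 is O(not n → j); contrapositively O(not j → n). Since O(not j) holds, K gives O(n).
Premise 3, O(not p → not n), contraposes to O(n → p); with O(n) we get O(p).
Premise 11, O(v → not p), contraposes to O(p → not v); with O(p) we get O(not v).
Premise 4 is O(not v → q); since O(not v), deontic closure gives O(q).
From O(q) and premise 9, O(q → r), we obtain O(r).
Premise 6 is O(not g → not r); contrapositively O(r → g). Since O(r) holds, K gives O(g).
Premises 1, 2, 5, 7 do not contribute to this derivation.
So O(g) follows.

Yes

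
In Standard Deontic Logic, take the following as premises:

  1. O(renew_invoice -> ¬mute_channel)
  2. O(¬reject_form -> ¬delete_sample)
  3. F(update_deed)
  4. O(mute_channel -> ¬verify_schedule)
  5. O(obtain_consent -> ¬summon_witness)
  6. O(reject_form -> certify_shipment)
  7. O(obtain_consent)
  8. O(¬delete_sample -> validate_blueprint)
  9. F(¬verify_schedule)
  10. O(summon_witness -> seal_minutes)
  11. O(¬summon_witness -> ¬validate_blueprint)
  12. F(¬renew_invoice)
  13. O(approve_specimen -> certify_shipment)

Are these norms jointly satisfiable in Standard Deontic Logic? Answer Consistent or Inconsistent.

Premise 4 is O(mute_channel -> ¬verify_schedule), but O(mute_channel) is not derivable from the premises, so it does not yield O(¬verify_schedule).
So O(¬verify_schedule) is not derivable, and the apparent clash with O(verify_schedule) does not arise.
A world satisfying every obligation exists (e.g. approve_specimen=false, certify_shipment=true, delete_sample=true, mute_channel=false, obtain_consent=true, reject_form=true, renew_invoice=true, seal_minutes=false, summon_witness=false, update_deed=false, validate_blueprint=false, verify_schedule=true); no atom is both obligatory and forbidden, so the set is consistent.

Consistent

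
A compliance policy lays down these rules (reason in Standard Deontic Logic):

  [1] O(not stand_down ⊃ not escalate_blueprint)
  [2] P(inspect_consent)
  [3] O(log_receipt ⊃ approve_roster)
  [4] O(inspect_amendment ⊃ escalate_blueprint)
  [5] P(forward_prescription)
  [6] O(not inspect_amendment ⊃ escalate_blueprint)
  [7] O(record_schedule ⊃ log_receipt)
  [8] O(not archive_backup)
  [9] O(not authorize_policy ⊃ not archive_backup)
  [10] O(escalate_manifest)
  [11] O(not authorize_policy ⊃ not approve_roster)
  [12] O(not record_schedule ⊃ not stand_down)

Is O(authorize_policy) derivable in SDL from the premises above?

Yes

Premises 6 and 4 are O(not inspect_amendment ⊃ escalate_blueprint) and O(inspect_amendment ⊃ escalate_blueprint); every ideal world satisfies not inspect_amendment or inspect_amendment, so in either case escalate_blueprint holds — hence O(escalate_blueprint).
The contrapositive of premise 1 (O(not stand_down ⊃ not escalate_blueprint)) is O(escalate_blueprint ⊃ stand_down), and O(escalate_blueprint) is already established, so O(stand_down).
Premise 12, O(not record_schedule ⊃ not stand_down), contraposes to O(stand_down ⊃ record_schedule); with O(stand_down) we get O(record_schedule).
Premise 7 is O(record_schedule ⊃ log_receipt); since O(record_schedule), deontic closure gives O(log_receipt).
With premise 3, O(log_receipt ⊃ approve_roster), the K-axiom yields O(approve_roster).
Premise 11 is O(not authorize_policy ⊃ not approve_roster); contrapositively O(approve_roster ⊃ authorize_policy). Since O(approve_roster) holds, K gives O(authorize_policy).
Premises 2, 5, 8, 9, 10 do not contribute to this derivation.
So O(authorize_policy) follows.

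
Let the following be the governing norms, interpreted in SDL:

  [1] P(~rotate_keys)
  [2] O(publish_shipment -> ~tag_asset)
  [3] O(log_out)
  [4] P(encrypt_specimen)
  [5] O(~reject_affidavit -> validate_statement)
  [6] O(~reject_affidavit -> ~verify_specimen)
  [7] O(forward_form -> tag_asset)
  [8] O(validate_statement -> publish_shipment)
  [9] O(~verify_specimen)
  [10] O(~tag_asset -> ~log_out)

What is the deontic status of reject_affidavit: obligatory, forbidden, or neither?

Premise 3 states O(log_out) outright.
The contrapositive of premise 10 (O(~tag_asset -> ~log_out)) is O(log_out -> tag_asset), and O(log_out) is already established, so O(tag_asset).
Premise 2, O(publish_shipment -> ~tag_asset), contraposes to O(tag_asset -> ~publish_shipment); with O(tag_asset) we get O(~publish_shipment).
The contrapositive of premise 8 (O(validate_statement -> publish_shipment)) is O(~publish_shipment -> ~validate_statement), and O(~publish_shipment) is already established, so O(~validate_statement).
Premise 5, O(~reject_affidavit -> validate_statement), contraposes to O(~validate_statement -> reject_affidavit); with O(~validate_statement) we get O(reject_affidavit).
Premises 1, 4, 6, 7, 9 do not contribute to this derivation.
Hence reject_affidavit is obligatory.

Obligatory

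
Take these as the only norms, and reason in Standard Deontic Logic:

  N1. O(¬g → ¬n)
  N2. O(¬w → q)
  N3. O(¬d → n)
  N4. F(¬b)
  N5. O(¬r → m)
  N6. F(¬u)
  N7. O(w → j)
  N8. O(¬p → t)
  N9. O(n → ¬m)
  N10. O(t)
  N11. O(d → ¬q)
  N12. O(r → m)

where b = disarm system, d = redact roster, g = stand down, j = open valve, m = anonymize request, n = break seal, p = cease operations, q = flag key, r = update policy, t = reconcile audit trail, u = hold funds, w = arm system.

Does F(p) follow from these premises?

No

Premise 8 is O(¬p → t); even if O(t) held, inferring O(¬p) would be affirming the consequent — invalid.
No other premise forces O(¬p). An ideal world satisfying every premise can still have p true, so F(p) is not derivable.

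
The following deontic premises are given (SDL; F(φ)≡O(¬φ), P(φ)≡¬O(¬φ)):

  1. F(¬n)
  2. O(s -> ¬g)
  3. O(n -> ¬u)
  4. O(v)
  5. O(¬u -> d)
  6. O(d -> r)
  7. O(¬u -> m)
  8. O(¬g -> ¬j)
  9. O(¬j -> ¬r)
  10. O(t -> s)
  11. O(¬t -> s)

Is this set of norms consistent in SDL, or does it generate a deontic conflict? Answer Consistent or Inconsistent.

Inconsistent

Premises 10 and 11 cover both cases: O(t -> s) and O(¬t -> s). Since t ∨ ¬t is a tautology, O(s) follows.
With premise 2, O(s -> ¬g), the K-axiom yields O(¬g).
From O(¬g) and premise 8, O(¬g -> ¬j), we obtain O(¬j).
With premise 9, O(¬j -> ¬r), the K-axiom yields O(¬r).
Premise 6 is O(d -> r); contrapositively O(¬r -> ¬d). Since O(¬r) holds, K gives O(¬d).
Premise 5 is O(¬u -> d); contrapositively O(¬d -> u). Since O(¬d) holds, K gives O(u).
Premise 3, O(n -> ¬u), contraposes to O(u -> ¬n); with O(u) we get O(¬n).
However, F(¬n) at premise 1 amounts to O(n).
We now have both O(¬n) and O(n) — n is simultaneously obligatory and forbidden, violating the D-axiom.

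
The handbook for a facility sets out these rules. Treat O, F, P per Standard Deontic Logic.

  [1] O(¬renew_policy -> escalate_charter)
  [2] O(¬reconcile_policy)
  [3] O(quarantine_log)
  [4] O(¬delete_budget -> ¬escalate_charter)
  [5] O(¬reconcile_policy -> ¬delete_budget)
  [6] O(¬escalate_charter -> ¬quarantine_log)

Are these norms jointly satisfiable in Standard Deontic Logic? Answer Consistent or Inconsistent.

From premise 3 we have O(quarantine_log).
The contrapositive of premise 6 (O(¬escalate_charter -> ¬quarantine_log)) is O(quarantine_log -> escalate_charter), and O(quarantine_log) is already established, so O(escalate_charter).
Premise 4 is O(¬delete_budget -> ¬escalate_charter); contrapositively O(escalate_charter -> delete_budget). Since O(escalate_charter) holds, K gives O(delete_budget).
The contrapositive of premise 5 (O(¬reconcile_policy -> ¬delete_budget)) is O(delete_budget -> reconcile_policy), and O(delete_budget) is already established, so O(reconcile_policy).
However, premise 2 gives O(¬reconcile_policy).
We now have both O(reconcile_policy) and O(¬reconcile_policy) — reconcile_policy is simultaneously obligatory and forbidden, violating the D-axiom.

Inconsistent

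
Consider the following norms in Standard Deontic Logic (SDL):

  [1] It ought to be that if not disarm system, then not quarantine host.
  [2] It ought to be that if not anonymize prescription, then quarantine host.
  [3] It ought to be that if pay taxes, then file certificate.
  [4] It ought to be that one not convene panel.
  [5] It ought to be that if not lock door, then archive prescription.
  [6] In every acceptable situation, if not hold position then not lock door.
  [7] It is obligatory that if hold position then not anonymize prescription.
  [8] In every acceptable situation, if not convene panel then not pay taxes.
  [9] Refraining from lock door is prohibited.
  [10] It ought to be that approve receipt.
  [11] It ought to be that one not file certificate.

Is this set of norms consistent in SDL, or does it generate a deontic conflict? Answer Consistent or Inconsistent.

Premise 3 is O(pay_taxes → file_certificate), but O(pay_taxes) is not derivable from the premises, so it does not yield O(file_certificate).
So O(file_certificate) is not derivable, and the apparent clash with O(¬file_certificate) does not arise.
A world satisfying every obligation exists (e.g. anonymize_prescription=false, approve_receipt=true, archive_prescription=false, convene_panel=false, disarm_system=true, file_certificate=false, hold_position=true, lock_door=true, pay_taxes=false, quarantine_host=true); no atom is both obligatory and forbidden, so the set is consistent.

Consistent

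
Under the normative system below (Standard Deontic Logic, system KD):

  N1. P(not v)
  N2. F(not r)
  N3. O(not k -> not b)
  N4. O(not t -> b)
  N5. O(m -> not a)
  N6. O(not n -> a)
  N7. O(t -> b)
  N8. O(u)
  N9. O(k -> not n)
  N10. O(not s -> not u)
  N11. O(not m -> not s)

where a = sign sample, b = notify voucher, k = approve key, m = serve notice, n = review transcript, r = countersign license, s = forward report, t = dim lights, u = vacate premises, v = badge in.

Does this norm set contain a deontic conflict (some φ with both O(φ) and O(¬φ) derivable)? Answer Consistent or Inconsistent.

Premises 7 and 4 cover both cases: O(t -> b) and O(not t -> b). Since t ∨ not t is a tautology, O(b) follows.
The contrapositive of premise 3 (O(not k -> not b)) is O(b -> k), and O(b) is already established, so O(k).
Applying K to premise 9 (O(k -> not n)) and O(k) yields O(not n).
With premise 6, O(not n -> a), the K-axiom yields O(a).
Premise 5 is O(m -> not a); contrapositively O(a -> not m). Since O(a) holds, K gives O(not m).
From O(not m) and premise 11, O(not m -> not s), we obtain O(not s).
With premise 10, O(not s -> not u), the K-axiom yields O(not u).
However, premise 8 gives O(u).
We now have both O(not u) and O(u) — u is simultaneously obligatory and forbidden, violating the D-axiom.

Inconsistent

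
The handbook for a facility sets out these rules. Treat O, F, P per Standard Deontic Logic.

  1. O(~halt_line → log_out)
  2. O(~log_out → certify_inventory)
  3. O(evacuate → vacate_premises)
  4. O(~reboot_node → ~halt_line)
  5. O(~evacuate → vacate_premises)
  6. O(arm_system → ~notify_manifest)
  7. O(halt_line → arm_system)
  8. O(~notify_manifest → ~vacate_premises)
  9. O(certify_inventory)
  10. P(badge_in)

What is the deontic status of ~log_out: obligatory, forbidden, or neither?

Premises 3 and 5 are O(evacuate → vacate_premises) and O(~evacuate → vacate_premises); every ideal world satisfies evacuate or ~evacuate, so in either case vacate_premises holds — hence O(vacate_premises).
The contrapositive of premise 8 (O(~notify_manifest → ~vacate_premises)) is O(vacate_premises → notify_manifest), and O(vacate_premises) is already established, so O(notify_manifest).
Premise 6, O(arm_system → ~notify_manifest), contraposes to O(notify_manifest → ~arm_system); with O(notify_manifest) we get O(~arm_system).
Premise 7 is O(halt_line → arm_system); contrapositively O(~arm_system → ~halt_line). Since O(~arm_system) holds, K gives O(~halt_line).
Applying K to premise 1 (O(~halt_line → log_out)) and O(~halt_line) yields O(log_out).
Premises 2, 4, 9, 10 do not contribute to this derivation.
Thus O(log_out), which is F(~log_out): ~log_out is forbidden.

Forbidden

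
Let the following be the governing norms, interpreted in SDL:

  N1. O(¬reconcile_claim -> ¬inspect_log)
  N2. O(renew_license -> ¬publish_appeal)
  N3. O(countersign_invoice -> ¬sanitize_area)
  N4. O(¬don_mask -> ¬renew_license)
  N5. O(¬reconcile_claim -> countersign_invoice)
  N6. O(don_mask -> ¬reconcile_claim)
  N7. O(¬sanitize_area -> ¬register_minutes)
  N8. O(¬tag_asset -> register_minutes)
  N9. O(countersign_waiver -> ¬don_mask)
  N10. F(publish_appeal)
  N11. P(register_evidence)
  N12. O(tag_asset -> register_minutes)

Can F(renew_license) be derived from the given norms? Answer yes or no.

Yes

By case analysis on ¬tag_asset: premise 8 gives O(¬tag_asset -> register_minutes) and premise 12 gives O(tag_asset -> register_minutes), so O(register_minutes) either way.
Premise 7 is O(¬sanitize_area -> ¬register_minutes); contrapositively O(register_minutes -> sanitize_area). Since O(register_minutes) holds, K gives O(sanitize_area).
Premise 3, O(countersign_invoice -> ¬sanitize_area), contraposes to O(sanitize_area -> ¬countersign_invoice); with O(sanitize_area) we get O(¬countersign_invoice).
Premise 5, O(¬reconcile_claim -> countersign_invoice), contraposes to O(¬countersign_invoice -> reconcile_claim); with O(¬countersign_invoice) we get O(reconcile_claim).
The contrapositive of premise 6 (O(don_mask -> ¬reconcile_claim)) is O(reconcile_claim -> ¬don_mask), and O(reconcile_claim) is already established, so O(¬don_mask).
Applying K to premise 4 (O(¬don_mask -> ¬renew_license)) and O(¬don_mask) yields O(¬renew_license).
Premises 1, 2, 9, 10, 11 do not contribute to this derivation.
So O(¬renew_license) holds, i.e. F(renew_license). The claim follows.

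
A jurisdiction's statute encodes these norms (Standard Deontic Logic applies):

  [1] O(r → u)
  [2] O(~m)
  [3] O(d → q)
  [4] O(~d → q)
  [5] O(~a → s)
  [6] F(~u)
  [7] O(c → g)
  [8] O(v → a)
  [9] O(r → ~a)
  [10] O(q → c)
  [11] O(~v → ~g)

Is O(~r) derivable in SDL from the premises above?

Premises 4 and 3 are O(~d → q) and O(d → q); every ideal world satisfies ~d or d, so in either case q holds — hence O(q).
Premise 10 is O(q → c); since O(q), deontic closure gives O(c).
Premise 7 is O(c → g); since O(c), deontic closure gives O(g).
Premise 11, O(~v → ~g), contraposes to O(g → v); with O(g) we get O(v).
Premise 8 is O(v → a); since O(v), deontic closure gives O(a).
Premise 9 is O(r → ~a); contrapositively O(a → ~r). Since O(a) holds, K gives O(~r).
Premises 1, 2, 5, 6 do not contribute to this derivation.
So O(~r) follows.

Yes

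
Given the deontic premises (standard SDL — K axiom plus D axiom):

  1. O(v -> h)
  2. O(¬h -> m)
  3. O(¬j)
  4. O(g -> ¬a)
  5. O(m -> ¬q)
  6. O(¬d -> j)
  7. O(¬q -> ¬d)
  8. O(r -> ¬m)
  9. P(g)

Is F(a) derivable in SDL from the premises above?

No

Premise 4 is O(g -> ¬a), but O(g) is not derivable from the premises (the permission P(g) asserts only ¬O(¬g), not O(g)), so it does not yield O(¬a).
No other premise forces O(¬a). An ideal world satisfying every premise can still have a true, so F(a) is not derivable.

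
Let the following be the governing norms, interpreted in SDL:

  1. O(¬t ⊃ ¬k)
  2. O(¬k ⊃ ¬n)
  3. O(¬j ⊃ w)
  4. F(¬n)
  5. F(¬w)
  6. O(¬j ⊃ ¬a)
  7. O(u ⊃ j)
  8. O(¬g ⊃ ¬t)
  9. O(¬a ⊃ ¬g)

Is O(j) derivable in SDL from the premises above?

Yes

Premise 4 is F(¬n), i.e. O(n).
Premise 2, O(¬k ⊃ ¬n), contraposes to O(n ⊃ k); with O(n) we get O(k).
Premise 1 is O(¬t ⊃ ¬k); contrapositively O(k ⊃ t). Since O(k) holds, K gives O(t).
Premise 8, O(¬g ⊃ ¬t), contraposes to O(t ⊃ g); with O(t) we get O(g).
Premise 9, O(¬a ⊃ ¬g), contraposes to O(g ⊃ a); with O(g) we get O(a).
The contrapositive of premise 6 (O(¬j ⊃ ¬a)) is O(a ⊃ j), and O(a) is already established, so O(j).
Premises 3, 5, 7 do not contribute to this derivation.
So O(j) follows.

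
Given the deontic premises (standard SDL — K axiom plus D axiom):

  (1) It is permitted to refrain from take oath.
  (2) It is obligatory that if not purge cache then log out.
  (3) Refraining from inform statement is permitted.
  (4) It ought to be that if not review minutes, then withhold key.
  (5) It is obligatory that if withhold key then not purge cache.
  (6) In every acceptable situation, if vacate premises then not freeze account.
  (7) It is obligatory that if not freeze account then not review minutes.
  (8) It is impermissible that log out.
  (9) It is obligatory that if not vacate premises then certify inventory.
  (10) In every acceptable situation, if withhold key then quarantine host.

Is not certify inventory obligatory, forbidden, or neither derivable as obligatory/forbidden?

Forbidden

F(log_out) at premise 8 means O(¬log_out).
Premise 2 is O(¬purge_cache → log_out); contrapositively O(¬log_out → purge_cache). Since O(¬log_out) holds, K gives O(purge_cache).
Premise 5, O(withhold_key → ¬purge_cache), contraposes to O(purge_cache → ¬withhold_key); with O(purge_cache) we get O(¬withhold_key).
Premise 4 is O(¬review_minutes → withhold_key); contrapositively O(¬withhold_key → review_minutes). Since O(¬withhold_key) holds, K gives O(review_minutes).
Premise 7, O(¬freeze_account → ¬review_minutes), contraposes to O(review_minutes → freeze_account); with O(review_minutes) we get O(freeze_account).
Premise 6 is O(vacate_premises → ¬freeze_account); contrapositively O(freeze_account → ¬vacate_premises). Since O(freeze_account) holds, K gives O(¬vacate_premises).
Applying K to premise 9 (O(¬vacate_premises → certify_inventory)) and O(¬vacate_premises) yields O(certify_inventory).
Premises 1, 3, 10 do not contribute to this derivation.
Thus O(certify_inventory), which is F(¬certify_inventory): ¬certify_inventory is forbidden.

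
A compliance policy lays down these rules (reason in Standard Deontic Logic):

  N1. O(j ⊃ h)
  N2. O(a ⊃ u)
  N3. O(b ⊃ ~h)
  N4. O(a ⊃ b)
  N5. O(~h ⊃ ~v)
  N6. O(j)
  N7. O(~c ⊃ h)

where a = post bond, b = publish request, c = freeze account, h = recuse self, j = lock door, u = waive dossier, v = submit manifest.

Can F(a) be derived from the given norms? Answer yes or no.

Yes

From premise 6 we have O(j).
Applying K to premise 1 (O(j ⊃ h)) and O(j) yields O(h).
Premise 3 is O(b ⊃ ~h); contrapositively O(h ⊃ ~b). Since O(h) holds, K gives O(~b).
The contrapositive of premise 4 (O(a ⊃ b)) is O(~b ⊃ ~a), and O(~b) is already established, so O(~a).
Premises 2, 5, 7 do not contribute to this derivation.
So O(~a) holds, i.e. F(a). The claim follows.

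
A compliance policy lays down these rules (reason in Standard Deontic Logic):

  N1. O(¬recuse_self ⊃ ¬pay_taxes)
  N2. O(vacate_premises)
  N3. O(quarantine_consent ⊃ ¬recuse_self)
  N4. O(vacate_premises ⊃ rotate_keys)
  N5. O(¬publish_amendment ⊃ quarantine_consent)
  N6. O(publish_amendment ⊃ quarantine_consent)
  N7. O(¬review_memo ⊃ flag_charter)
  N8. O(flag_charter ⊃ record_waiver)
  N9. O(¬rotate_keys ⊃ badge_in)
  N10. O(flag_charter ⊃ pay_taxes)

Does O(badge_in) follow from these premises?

Premise 9 is O(¬rotate_keys ⊃ badge_in), but O(¬rotate_keys) is not derivable from the premises, so it does not yield O(badge_in).
No other premise forces O(badge_in). An ideal world satisfying every premise can still have badge_in false, so O(badge_in) is not derivable.

No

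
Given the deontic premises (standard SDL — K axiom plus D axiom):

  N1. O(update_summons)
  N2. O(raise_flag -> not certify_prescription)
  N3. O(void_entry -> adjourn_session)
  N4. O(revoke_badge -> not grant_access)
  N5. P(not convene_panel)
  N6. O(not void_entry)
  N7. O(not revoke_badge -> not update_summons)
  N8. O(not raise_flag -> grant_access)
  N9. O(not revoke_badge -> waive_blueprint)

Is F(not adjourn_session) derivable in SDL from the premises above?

Premise 3 is O(void_entry -> adjourn_session), but O(void_entry) is not derivable from the premises, so it does not yield O(adjourn_session).
No other premise forces O(adjourn_session). An ideal world satisfying every premise can still have not adjourn_session true, so F(not adjourn_session) is not derivable.

No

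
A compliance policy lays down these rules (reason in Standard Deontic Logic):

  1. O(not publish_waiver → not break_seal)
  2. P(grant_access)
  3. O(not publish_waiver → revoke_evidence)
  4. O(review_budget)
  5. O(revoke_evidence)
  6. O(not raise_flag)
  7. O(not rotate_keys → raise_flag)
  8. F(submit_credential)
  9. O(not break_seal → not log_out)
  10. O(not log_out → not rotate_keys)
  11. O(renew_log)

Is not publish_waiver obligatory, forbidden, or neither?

Forbidden

Premise 6 gives O(not raise_flag).
The contrapositive of premise 7 (O(not rotate_keys → raise_flag)) is O(not raise_flag → rotate_keys), and O(not raise_flag) is already established, so O(rotate_keys).
Premise 10, O(not log_out → not rotate_keys), contraposes to O(rotate_keys → log_out); with O(rotate_keys) we get O(log_out).
Premise 9 is O(not break_seal → not log_out); contrapositively O(log_out → break_seal). Since O(log_out) holds, K gives O(break_seal).
Premise 1, O(not publish_waiver → not break_seal), contraposes to O(break_seal → publish_waiver); with O(break_seal) we get O(publish_waiver).
Premises 2, 3, 4, 5, 8, 11 do not contribute to this derivation.
Thus O(publish_waiver), which is F(not publish_waiver): not publish_waiver is forbidden.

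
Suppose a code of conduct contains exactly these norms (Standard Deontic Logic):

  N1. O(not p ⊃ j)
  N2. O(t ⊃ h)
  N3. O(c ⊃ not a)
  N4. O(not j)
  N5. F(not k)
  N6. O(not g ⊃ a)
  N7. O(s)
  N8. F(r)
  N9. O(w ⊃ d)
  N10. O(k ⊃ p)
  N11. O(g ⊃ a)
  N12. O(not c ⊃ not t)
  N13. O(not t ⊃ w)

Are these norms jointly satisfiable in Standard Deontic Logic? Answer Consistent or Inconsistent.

Consistent

Premise 1 is O(not p ⊃ j), but O(not p) is not derivable from the premises, so it does not yield O(j).
So O(j) is not derivable, and the apparent clash with O(not j) does not arise.
A world satisfying every obligation exists (e.g. a=true, c=false, d=true, g=false, h=false, j=false, k=true, p=true, r=false, s=true, t=false, w=true); no atom is both obligatory and forbidden, so the set is consistent.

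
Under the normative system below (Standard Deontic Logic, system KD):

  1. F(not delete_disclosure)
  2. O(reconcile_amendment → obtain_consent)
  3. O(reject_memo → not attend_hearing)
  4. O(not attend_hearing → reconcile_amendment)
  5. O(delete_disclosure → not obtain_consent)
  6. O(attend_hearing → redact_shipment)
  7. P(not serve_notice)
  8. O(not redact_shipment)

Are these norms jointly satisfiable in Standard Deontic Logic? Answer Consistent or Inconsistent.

Inconsistent

From premise 8 we have O(not redact_shipment).
Premise 6 is O(attend_hearing → redact_shipment); contrapositively O(not redact_shipment → not attend_hearing). Since O(not redact_shipment) holds, K gives O(not attend_hearing).
Applying K to premise 4 (O(not attend_hearing → reconcile_amendment)) and O(not attend_hearing) yields O(reconcile_amendment).
From O(reconcile_amendment) and premise 2, O(reconcile_amendment → obtain_consent), we obtain O(obtain_consent).
Premise 5 is O(delete_disclosure → not obtain_consent); contrapositively O(obtain_consent → not delete_disclosure). Since O(obtain_consent) holds, K gives O(not delete_disclosure).
But premise 1, F(not delete_disclosure), means O(delete_disclosure).
We now have both O(not delete_disclosure) and O(delete_disclosure) — delete_disclosure is simultaneously obligatory and forbidden, violating the D-axiom.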